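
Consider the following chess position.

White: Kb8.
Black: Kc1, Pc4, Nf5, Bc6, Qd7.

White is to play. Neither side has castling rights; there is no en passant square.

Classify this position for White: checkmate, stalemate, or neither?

stalemate

White to move; white king on b8.
In check: no.
King squares — a7: attacked by Qd7; b7: attacked by Bc6; c7: attacked by Qd7; a8: attacked by Bc6; c8: attacked by Qd7.
Legal moves for White: none.
Not in check and no legal moves → stalemate.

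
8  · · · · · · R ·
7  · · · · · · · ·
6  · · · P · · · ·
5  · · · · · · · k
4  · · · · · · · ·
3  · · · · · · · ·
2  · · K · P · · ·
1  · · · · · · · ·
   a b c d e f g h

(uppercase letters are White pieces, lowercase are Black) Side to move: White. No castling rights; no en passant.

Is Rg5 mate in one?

no

After Rg5: black king on h5; in check: yes, from the white rook on g5.
Black has 3 legal replies: Kh6, Kxg5, Kh4.
In check but a legal move exists → not checkmate.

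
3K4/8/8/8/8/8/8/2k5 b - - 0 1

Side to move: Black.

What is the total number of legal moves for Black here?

5

Black to move; king on c1.
In check: no.
Legal moves: Kd2, Kc2, Kb2, Kd1, Kb1.
Count: 5.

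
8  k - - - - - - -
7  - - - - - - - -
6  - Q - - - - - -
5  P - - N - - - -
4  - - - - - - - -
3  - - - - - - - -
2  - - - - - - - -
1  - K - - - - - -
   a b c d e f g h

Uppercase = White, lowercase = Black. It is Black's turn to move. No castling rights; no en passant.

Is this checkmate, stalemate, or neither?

Black to move; black king on a8.
In check: no.
King squares — a7: attacked by Qb6; b7: attacked by Qb6; b8: attacked by Qb6.
Legal moves for Black: none.
Not in check and no legal moves → stalemate.

stalemate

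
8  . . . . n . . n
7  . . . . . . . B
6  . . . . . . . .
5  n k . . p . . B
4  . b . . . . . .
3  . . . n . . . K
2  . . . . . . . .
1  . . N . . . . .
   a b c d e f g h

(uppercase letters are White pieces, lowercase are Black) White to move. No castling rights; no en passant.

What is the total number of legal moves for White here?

21

White to move; king on h3.
In check: no.
Legal moves: Bg8, B7g6, Bf5, Be4, Bxd3+, Bxe8+, Bf7, B5g6, Bg4, Bf3, Be2, Bd1, Kh4, Kg4, Kg3, Kh2, Kg2, Nxd3, Nb3, Ne2, Na2.
Count: 21.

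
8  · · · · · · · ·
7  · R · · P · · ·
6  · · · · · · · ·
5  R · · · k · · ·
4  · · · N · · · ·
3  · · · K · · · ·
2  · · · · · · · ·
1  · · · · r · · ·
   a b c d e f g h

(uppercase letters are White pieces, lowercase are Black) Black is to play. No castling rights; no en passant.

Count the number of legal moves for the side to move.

Black to move; king on e5.
In check: yes, from the white rook on a5.
Legal moves: Kf6, Kd6, Kf4.
Count: 3.

3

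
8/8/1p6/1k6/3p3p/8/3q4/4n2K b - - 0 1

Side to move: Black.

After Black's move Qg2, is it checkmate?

yes

After Qg2: white king on h1; in check: yes, from the black queen on g2.
King squares — g1: attacked by Qg2; g2: attacked by Ne1; h2: attacked by Qg2.
White has no legal moves → checkmate.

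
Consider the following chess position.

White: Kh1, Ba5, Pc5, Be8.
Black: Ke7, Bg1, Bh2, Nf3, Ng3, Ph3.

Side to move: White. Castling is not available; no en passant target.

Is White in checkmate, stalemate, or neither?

White to move; white king on h1.
In check: yes, from the black knight on g3.
King squares — g1: attacked by Bh2; g2: attacked by Ph3; h2: attacked by Bg1.
Legal moves for White: none.
In check with no legal moves → checkmate.

checkmate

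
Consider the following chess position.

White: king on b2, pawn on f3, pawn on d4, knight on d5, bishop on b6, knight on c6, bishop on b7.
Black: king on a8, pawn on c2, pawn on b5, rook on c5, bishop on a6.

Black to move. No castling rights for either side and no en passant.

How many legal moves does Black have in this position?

Black to move; king on a8.
In check: yes, from the white bishop on b7.
Legal moves: Kxb7, Bxb7.
Count: 2.

2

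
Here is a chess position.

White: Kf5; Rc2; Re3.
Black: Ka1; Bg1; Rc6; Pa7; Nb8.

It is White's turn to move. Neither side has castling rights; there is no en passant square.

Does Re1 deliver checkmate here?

After Re1: black king on a1; in check: yes, from the white rook on e1.
King squares — b1: attacked by Re1; a2: attacked by Rc2; b2: attacked by Rc2.
Black has no legal moves → checkmate.

yes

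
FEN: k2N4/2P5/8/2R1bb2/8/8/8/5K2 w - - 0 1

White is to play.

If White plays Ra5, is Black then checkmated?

yes

After Ra5: black king on a8; in check: yes, from the white rook on a5.
King squares — a7: attacked by Ra5; b7: attacked by Nd8; b8: attacked by Pc7.
Black has no legal moves → checkmate.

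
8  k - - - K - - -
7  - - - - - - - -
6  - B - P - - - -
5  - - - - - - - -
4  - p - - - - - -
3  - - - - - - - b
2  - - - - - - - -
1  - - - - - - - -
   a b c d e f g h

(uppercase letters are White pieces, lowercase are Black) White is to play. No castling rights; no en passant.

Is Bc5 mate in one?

After Bc5: black king on a8; in check: no.
Black is not in check, so this cannot be checkmate.

no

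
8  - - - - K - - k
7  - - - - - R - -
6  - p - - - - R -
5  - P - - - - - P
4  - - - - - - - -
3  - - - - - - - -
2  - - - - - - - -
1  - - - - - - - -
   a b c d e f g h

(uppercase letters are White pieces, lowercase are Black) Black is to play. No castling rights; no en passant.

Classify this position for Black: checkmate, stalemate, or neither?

stalemate

Black to move; black king on h8.
In check: no.
King squares — g7: attacked by Rg6; h7: attacked by Rf7; g8: attacked by Rg6.
Legal moves for Black: none.
Not in check and no legal moves → stalemate.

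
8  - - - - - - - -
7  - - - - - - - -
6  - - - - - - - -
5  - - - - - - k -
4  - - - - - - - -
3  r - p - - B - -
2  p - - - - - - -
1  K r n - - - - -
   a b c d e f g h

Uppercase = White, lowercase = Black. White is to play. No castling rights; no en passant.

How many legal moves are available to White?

White to move; king on a1.
In check: yes, from the black rook on b1.
Legal moves: none.
Count: 0.

0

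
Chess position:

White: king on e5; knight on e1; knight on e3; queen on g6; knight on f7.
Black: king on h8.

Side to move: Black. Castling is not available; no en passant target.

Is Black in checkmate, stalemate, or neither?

Black to move; black king on h8.
In check: yes, from the white knight on f7.
King squares — g7: attacked by Qg6; h7: attacked by Qg6; g8: attacked by Qg6.
Legal moves for Black: none.
In check with no legal moves → checkmate.

checkmate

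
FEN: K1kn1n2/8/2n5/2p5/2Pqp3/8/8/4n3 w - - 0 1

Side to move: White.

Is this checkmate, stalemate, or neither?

White to move; white king on a8.
In check: no.
King squares — a7: attacked by Nc6; b7: attacked by Kc8; b8: attacked by Nc6.
Legal moves for White: none.
Not in check and no legal moves → stalemate.

stalemate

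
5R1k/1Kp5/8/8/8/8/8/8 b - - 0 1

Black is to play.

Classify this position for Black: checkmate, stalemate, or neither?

Black to move; black king on h8.
In check: yes, from the white rook on f8.
King squares — g7: available; h7: available; g8: attacked by Rf8.
Legal moves for Black: Kh7, Kg7.
Black is in check but has 2 legal moves → neither.

neither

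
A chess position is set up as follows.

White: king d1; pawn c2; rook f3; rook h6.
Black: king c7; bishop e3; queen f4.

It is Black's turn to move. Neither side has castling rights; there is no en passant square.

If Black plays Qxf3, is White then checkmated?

no

After Qxf3: white king on d1; in check: yes, from the black queen on f3.
White has 1 legal reply: Ke1.
In check but a legal move exists → not checkmate.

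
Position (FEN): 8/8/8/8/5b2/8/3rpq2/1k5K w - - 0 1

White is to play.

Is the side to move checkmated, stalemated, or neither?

White to move; white king on h1.
In check: no.
King squares — g1: attacked by Qf2; g2: attacked by Qf2; h2: attacked by Qf2.
Legal moves for White: none.
Not in check and no legal moves → stalemate.

stalemate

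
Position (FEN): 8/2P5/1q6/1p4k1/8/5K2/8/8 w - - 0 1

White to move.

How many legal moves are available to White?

White to move; king on f3.
In check: no.
Legal moves: Ke4, Kg3, Kg2, Ke2, c8=Q, c8=R, c8=B, c8=N.
Count: 8.

8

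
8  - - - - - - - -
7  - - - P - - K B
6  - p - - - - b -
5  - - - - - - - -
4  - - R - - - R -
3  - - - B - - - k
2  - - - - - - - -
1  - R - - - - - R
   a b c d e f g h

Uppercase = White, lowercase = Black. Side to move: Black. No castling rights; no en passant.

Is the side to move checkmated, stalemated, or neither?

checkmate

Black to move; black king on h3.
In check: yes, from the white rook on h1.
King squares — g2: attacked by Rg4; h2: attacked by Rh1; g3: attacked by Rg4; g4: attacked by Rc4; h4: attacked by Rh1.
Legal moves for Black: none.
In check with no legal moves → checkmate.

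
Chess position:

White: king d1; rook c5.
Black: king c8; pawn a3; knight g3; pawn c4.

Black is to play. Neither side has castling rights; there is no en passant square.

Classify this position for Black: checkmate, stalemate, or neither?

Black to move; black king on c8.
In check: yes, from the white rook on c5.
Legal moves for Black: Kd8, Kb8, Kd7, Kb7.
Black is in check but has 4 legal moves → neither.

neither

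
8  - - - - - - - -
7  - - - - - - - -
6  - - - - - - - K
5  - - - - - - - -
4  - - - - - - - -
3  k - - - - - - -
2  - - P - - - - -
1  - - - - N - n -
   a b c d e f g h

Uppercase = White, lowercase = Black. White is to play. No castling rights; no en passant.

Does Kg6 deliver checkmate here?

no

After Kg6: black king on a3; in check: no.
Black is not in check, so this cannot be checkmate.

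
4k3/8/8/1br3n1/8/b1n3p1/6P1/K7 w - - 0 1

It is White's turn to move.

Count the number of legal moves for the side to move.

0

White to move; king on a1.
In check: no.
Legal moves: none.
Count: 0.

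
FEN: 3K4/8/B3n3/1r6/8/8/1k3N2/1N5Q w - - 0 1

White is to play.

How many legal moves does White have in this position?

4

White to move; king on d8.
In check: yes, from the black knight on e6.
Legal moves: Ke8, Kc8, Ke7, Kd7.
Count: 4.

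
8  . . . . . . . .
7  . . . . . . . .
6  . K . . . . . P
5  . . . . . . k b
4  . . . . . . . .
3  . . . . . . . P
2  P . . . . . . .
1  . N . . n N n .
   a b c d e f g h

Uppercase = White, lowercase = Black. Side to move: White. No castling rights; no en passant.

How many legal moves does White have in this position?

19

White to move; king on b6.
In check: no.
Legal moves: Kc7, Kb7, Ka7, Kc6, Ka6, Kc5, Kb5, Ka5, Ng3, Ne3, Nh2, Nfd2, Nc3, Na3, Nbd2, h7, h4+, a3, a4.
Count: 19.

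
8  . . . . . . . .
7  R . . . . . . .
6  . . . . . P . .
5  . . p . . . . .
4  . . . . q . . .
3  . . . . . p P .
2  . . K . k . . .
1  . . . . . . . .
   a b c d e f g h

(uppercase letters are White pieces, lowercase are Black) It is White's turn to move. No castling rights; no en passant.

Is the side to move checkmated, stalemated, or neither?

White to move; white king on c2.
In check: yes, from the black queen on e4.
Legal moves for White: Kc3, Kb3, Kb2, Kc1.
White is in check but has 4 legal moves → neither.

neither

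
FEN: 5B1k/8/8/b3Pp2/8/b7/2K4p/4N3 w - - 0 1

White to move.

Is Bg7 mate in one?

After Bg7: black king on h8; in check: yes, from the white bishop on g7.
Black has 3 legal replies: Kg8, Kh7, Kxg7.
In check but a legal move exists → not checkmate.

no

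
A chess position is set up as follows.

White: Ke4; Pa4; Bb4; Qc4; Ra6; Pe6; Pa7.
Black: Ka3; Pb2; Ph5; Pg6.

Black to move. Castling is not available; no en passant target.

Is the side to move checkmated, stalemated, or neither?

Black to move; black king on a3.
In check: yes, from the white bishop on b4.
King squares — a2: attacked by Qc4; b2: own pawn; b3: attacked by Qc4; a4: attacked by Ra6; b4: attacked by Qc4.
Legal moves for Black: none.
In check with no legal moves → checkmate.

checkmate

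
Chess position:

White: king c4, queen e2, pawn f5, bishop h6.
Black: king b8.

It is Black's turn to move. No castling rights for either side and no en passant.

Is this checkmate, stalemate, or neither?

Black to move; black king on b8.
In check: no.
Legal moves for Black: Kc8, Ka8, Kc7, Kb7, Ka7.
Black has 5 legal moves and is not in check → neither.

neither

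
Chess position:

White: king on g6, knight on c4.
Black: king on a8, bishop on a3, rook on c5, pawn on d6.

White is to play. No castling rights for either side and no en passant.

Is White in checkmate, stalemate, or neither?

White to move; white king on g6.
In check: no.
Legal moves for White: Kh7, Kg7, Kf7, Kh6, Kf6, Nxd6, Nb6+, Ne5, Na5, Ne3, Nxa3, Nd2, Nb2.
White has 13 legal moves and is not in check → neither.

neither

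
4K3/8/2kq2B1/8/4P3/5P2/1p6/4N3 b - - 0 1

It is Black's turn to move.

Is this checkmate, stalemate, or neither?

neither

Black to move; black king on c6.
In check: no.
Legal moves for Black include: Qf8+, Qd8+, Qb8+, Qe7+, Qd7+, Qc7, Qxg6+, Qf6, Qe6+, Qe5+, Qd5, Qc5, Qf4, Qd4, Qb4, Qg3, Qd3, Qa3, ... (list truncated; more exist).
Black has legal moves and is not in check → neither.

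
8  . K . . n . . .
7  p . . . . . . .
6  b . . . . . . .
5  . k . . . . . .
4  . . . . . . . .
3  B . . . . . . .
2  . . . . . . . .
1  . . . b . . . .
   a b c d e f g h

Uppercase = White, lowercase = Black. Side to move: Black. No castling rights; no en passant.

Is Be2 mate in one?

After Be2: white king on b8; in check: no.
White is not in check, so this cannot be checkmate.

no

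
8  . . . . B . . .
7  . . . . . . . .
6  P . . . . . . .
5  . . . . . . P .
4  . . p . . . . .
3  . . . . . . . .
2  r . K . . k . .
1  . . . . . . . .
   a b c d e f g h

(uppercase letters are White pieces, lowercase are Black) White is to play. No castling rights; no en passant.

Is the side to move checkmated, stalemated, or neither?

neither

White to move; white king on c2.
In check: yes, from the black rook on a2.
Legal moves for White: Kc3, Kd1, Kc1, Kb1.
White is in check but has 4 legal moves → neither.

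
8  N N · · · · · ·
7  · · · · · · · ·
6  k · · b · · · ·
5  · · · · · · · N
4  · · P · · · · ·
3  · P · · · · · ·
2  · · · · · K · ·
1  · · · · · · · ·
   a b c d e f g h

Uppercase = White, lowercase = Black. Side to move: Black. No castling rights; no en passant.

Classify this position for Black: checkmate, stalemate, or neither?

neither

Black to move; black king on a6.
In check: yes, from the white knight on b8.
King squares — a5: available; b5: attacked by Pc4; b6: attacked by Na8; a7: available; b7: available.
Legal moves for Black: Kb7, Ka7, Ka5, Bxb8.
Black is in check but has 4 legal moves → neither.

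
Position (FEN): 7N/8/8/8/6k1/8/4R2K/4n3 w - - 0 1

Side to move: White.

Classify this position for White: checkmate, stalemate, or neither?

White to move; white king on h2.
In check: no.
Legal moves for White: Nf7, Ng6, Kh1, Kg1, Re8, Re7, Re6, Re5, Re4+, Re3, Rg2+, Rf2, Rd2, Rc2, Rb2, Ra2, Rxe1.
White has 17 legal moves and is not in check → neither.

neither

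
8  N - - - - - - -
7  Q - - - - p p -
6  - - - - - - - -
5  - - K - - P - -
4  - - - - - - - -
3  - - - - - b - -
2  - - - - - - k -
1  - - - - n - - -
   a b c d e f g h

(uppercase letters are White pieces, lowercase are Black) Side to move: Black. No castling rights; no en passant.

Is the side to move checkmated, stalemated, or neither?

neither

Black to move; black king on g2.
In check: no.
Legal moves for Black include: Bxa8, Bb7, Bc6, Bh5, Bd5, Bg4, Be4, Be2, Bd1, Kh3, Kg3, Kh2, Kf2, Kh1, Kg1, Kf1, Nd3+, Nc2, ... (list truncated; more exist).
Black has legal moves and is not in check → neither.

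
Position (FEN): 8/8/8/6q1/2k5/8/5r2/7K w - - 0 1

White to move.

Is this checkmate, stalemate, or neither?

stalemate

White to move; white king on h1.
In check: no.
King squares — g1: attacked by Qg5; g2: attacked by Rf2; h2: attacked by Rf2.
Legal moves for White: none.
Not in check and no legal moves → stalemate.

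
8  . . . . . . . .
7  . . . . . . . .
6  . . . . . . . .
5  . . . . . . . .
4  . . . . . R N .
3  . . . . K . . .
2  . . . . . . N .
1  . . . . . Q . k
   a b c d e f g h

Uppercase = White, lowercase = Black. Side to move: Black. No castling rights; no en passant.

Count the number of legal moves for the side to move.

Black to move; king on h1.
In check: yes, from the white queen on f1.
Legal moves: none.
Count: 0.

0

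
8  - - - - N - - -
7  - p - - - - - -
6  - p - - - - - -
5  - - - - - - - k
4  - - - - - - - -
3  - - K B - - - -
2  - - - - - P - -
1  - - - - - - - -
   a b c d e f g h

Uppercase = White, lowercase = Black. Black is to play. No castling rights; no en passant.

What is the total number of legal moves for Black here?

Black to move; king on h5.
In check: no.
Legal moves: Kh6, Kg5, Kh4, Kg4, b5.
Count: 5.

5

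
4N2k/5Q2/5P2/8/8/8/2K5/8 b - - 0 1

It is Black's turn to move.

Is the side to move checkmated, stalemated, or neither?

Black to move; black king on h8.
In check: no.
King squares — g7: attacked by Pf6; h7: attacked by Qf7; g8: attacked by Qf7.
Legal moves for Black: none.
Not in check and no legal moves → stalemate.

stalemate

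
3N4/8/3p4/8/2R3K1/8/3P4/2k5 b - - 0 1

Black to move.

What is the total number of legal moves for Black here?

Black to move; king on c1.
In check: yes, from the white rook on c4.
Legal moves: Kxd2, Kb2, Kd1, Kb1.
Count: 4.

4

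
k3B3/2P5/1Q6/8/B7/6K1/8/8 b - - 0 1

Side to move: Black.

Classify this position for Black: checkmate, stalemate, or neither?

stalemate

Black to move; black king on a8.
In check: no.
King squares — a7: attacked by Qb6; b7: attacked by Qb6; b8: attacked by Qb6.
Legal moves for Black: none.
Not in check and no legal moves → stalemate.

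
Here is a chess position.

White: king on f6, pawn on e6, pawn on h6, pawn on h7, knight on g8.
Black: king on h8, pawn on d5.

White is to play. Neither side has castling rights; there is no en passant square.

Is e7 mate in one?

After e7: black king on h8; in check: no.
Black is not in check, so this cannot be checkmate.

no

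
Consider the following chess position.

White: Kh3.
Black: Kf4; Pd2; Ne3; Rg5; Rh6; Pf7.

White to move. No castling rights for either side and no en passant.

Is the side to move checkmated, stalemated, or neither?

checkmate

White to move; white king on h3.
In check: yes, from the black rook on h6.
King squares — g2: attacked by Ne3; h2: attacked by Rh6; g3: attacked by Kf4; g4: attacked by Ne3; h4: attacked by Rh6.
Legal moves for White: none.
In check with no legal moves → checkmate.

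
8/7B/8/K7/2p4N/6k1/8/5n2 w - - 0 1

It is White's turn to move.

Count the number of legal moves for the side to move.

White to move; king on a5.
In check: no.
Legal moves: Bg8, Bg6, Bf5, Be4, Bd3, Bc2, Bb1, Kb6, Ka6, Kb5, Kb4, Ka4, Ng6, Nf5+, Nf3, Ng2.
Count: 16.

16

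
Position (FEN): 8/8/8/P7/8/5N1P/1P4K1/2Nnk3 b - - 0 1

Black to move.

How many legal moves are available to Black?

Black to move; king on e1.
In check: yes, from the white knight on f3.
Legal moves: none.
Count: 0.

0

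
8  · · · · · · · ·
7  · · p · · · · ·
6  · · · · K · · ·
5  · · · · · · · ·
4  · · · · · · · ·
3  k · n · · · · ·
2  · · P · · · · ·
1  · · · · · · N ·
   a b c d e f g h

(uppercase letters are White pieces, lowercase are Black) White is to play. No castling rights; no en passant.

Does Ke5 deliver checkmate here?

After Ke5: black king on a3; in check: no.
Black is not in check, so this cannot be checkmate.

no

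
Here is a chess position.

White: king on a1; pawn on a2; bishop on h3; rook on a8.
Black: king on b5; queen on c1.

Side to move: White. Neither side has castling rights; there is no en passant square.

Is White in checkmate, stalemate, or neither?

checkmate

White to move; white king on a1.
In check: yes, from the black queen on c1.
King squares — b1: attacked by Qc1; a2: own pawn; b2: attacked by Qc1.
Legal moves for White: none.
In check with no legal moves → checkmate.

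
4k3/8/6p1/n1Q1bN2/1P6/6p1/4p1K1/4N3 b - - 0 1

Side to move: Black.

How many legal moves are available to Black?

20

Black to move; king on e8.
In check: no.
Legal moves: Kd8, Kf7, Kd7, Bh8, Bb8, Bg7, Bc7, Bf6, Bd6, Bf4, Bd4, Bc3, Bb2, Ba1, Nb7, Nc6, Nc4, Nb3, gxf5, g5.
Count: 20.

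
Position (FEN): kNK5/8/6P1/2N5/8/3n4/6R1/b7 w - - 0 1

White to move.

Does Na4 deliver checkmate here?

no

After Na4: black king on a8; in check: no.
Black is not in check, so this cannot be checkmate.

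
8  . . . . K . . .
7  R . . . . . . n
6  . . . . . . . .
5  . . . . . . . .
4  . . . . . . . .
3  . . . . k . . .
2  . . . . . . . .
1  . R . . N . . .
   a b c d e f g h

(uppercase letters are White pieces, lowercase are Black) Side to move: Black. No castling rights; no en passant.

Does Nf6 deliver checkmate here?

After Nf6: white king on e8; in check: yes, from the black knight on f6.
White has 4 legal replies: Kf8, Kd8, Kf7, Ke7.
In check but a legal move exists → not checkmate.

no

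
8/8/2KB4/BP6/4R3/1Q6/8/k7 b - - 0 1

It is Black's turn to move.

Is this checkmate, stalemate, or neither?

Black to move; black king on a1.
In check: no.
King squares — b1: attacked by Qb3; a2: attacked by Qb3; b2: attacked by Qb3.
Legal moves for Black: none.
Not in check and no legal moves → stalemate.

stalemate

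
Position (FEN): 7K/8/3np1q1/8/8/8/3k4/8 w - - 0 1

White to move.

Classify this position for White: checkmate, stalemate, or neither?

stalemate

White to move; white king on h8.
In check: no.
King squares — g7: attacked by Qg6; h7: attacked by Qg6; g8: attacked by Qg6.
Legal moves for White: none.
Not in check and no legal moves → stalemate.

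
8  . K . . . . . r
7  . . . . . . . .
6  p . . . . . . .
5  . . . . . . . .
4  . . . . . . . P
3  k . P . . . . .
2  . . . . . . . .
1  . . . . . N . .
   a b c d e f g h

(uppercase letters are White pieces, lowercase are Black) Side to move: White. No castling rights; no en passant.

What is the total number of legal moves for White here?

White to move; king on b8.
In check: yes, from the black rook on h8.
Legal moves: Kc7, Kb7, Ka7.
Count: 3.

3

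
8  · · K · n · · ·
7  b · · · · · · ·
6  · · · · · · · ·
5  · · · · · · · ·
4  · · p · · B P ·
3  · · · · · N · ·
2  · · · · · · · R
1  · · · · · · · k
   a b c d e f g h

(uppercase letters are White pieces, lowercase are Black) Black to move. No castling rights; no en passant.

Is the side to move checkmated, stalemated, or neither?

Black to move; black king on h1.
In check: yes, from the white rook on h2.
King squares — g1: attacked by Nf3; g2: attacked by Rh2; h2: attacked by Nf3.
Legal moves for Black: none.
In check with no legal moves → checkmate.

checkmate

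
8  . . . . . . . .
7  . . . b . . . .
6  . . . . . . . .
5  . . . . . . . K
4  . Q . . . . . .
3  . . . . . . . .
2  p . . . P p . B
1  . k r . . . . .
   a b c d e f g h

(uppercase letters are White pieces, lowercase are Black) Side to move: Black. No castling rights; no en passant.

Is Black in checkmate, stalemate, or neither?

Black to move; black king on b1.
In check: yes, from the white queen on b4.
Legal moves for Black: Kc2, Ka1.
Black is in check but has 2 legal moves → neither.

neither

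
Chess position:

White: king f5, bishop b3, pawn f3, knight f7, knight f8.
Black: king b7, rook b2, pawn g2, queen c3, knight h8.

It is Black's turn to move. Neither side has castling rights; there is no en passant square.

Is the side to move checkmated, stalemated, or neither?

Black to move; black king on b7.
In check: no.
Legal moves for Black include: Nxf7, Ng6, Kc8, Kb8, Ka8, Kc7, Ka7, Kc6, Kb6, Ka6, Qc8+, Qg7, Qc7, Qf6+, Qc6, Qe5+, Qc5+, Qa5+, ... (list truncated; more exist).
Black has legal moves and is not in check → neither.

neither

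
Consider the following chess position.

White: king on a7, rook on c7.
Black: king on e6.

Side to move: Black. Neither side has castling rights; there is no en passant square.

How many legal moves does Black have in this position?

5

Black to move; king on e6.
In check: no.
Legal moves: Kf6, Kd6, Kf5, Ke5, Kd5.
Count: 5.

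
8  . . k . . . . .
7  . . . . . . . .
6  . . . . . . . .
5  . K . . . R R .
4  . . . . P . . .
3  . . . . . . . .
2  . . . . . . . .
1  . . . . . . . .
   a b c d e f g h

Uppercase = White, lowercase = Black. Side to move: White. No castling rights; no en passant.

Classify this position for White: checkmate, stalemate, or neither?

neither

White to move; white king on b5.
In check: no.
Legal moves for White include: Rg8+, Rg7, Rg6, Rh5, Rg4, Rg3, Rg2, Rg1, Rf8+, Rf7, Rf6, Re5, Rd5, Rc5+, Rf4, Rf3, Rf2, Rf1, ... (list truncated; more exist).
White has legal moves and is not in check → neither.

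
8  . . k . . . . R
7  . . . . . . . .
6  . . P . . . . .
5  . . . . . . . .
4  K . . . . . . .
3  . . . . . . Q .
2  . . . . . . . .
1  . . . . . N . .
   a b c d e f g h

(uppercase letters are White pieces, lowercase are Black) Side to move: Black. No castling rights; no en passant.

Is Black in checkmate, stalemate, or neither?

Black to move; black king on c8.
In check: yes, from the white rook on h8.
King squares — b7: attacked by Pc6; c7: attacked by Qg3; d7: attacked by Pc6; b8: attacked by Qg3; d8: attacked by Rh8.
Legal moves for Black: none.
In check with no legal moves → checkmate.

checkmate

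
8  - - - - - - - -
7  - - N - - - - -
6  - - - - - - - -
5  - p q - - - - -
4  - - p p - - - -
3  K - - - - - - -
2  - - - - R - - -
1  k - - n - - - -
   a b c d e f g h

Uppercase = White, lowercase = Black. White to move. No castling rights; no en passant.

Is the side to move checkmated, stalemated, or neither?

checkmate

White to move; white king on a3.
In check: yes, from the black queen on c5.
King squares — a2: attacked by Ka1; b2: attacked by Ka1; b3: attacked by Pc4; a4: attacked by Pb5; b4: attacked by Qc5.
Legal moves for White: none.
In check with no legal moves → checkmate.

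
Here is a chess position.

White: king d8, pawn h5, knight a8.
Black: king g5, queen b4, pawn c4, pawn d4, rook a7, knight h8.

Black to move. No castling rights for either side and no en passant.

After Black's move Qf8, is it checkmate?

After Qf8: white king on d8; in check: yes, from the black queen on f8.
King squares — c7: attacked by Ra7; d7: attacked by Ra7; e7: attacked by Ra7; c8: attacked by Qf8; e8: attacked by Qf8.
White has no legal moves → checkmate.

yes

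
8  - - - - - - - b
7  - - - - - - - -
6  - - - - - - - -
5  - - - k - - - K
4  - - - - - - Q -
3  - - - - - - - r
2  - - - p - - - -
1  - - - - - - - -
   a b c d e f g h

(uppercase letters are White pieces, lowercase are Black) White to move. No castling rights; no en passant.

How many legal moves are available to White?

4

White to move; king on h5.
In check: yes, from the black rook on h3.
Legal moves: Kg6, Kg5, Qh4, Qxh3.
Count: 4.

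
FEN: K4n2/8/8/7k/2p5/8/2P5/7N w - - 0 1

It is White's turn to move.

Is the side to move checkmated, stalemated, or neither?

neither

White to move; white king on a8.
In check: no.
Legal moves for White: Kb8, Kb7, Ka7, Ng3+, Nf2, c3.
White has 6 legal moves and is not in check → neither.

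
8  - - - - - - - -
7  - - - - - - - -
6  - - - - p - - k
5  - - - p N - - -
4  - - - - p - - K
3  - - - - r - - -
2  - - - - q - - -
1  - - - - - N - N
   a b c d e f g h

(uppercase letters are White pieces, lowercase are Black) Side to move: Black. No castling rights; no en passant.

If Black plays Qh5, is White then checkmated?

yes

After Qh5: white king on h4; in check: yes, from the black queen on h5.
King squares — g3: attacked by Re3; h3: attacked by Re3; g4: attacked by Qh5; g5: attacked by Qh5; h5: attacked by Kh6.
White has no legal moves → checkmate.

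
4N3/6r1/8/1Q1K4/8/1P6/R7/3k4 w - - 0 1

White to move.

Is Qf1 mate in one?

After Qf1: black king on d1; in check: yes, from the white queen on f1.
King squares — c1: attacked by Qf1; e1: attacked by Qf1; c2: attacked by Ra2; d2: attacked by Ra2; e2: attacked by Qf1.
Black has no legal moves → checkmate.

yes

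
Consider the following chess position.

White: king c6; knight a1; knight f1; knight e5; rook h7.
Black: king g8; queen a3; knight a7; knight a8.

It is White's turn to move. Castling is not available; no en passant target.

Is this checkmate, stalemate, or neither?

White to move; white king on c6.
In check: yes, from the black knight on a7.
King squares — b5: attacked by Na7; c5: attacked by Qa3; d5: available; b6: attacked by Na8; d6: attacked by Qa3; b7: available; c7: attacked by Na8; d7: available.
Legal moves for White: Kd7, Kb7, Kd5, Rxa7.
White is in check but has 4 legal moves → neither.

neither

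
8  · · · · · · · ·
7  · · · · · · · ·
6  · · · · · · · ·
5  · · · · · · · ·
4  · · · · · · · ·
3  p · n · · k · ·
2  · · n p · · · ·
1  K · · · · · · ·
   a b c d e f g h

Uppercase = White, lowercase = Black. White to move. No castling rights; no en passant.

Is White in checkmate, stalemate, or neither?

White to move; white king on a1.
In check: yes, from the black knight on c2.
King squares — b1: attacked by Nc3; a2: attacked by Nc3; b2: attacked by Pa3.
Legal moves for White: none.
In check with no legal moves → checkmate.

checkmate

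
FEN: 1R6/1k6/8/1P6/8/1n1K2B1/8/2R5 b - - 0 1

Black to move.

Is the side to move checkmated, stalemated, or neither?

Black to move; black king on b7.
In check: yes, from the white rook on b8.
King squares — a6: attacked by Pb5; b6: attacked by Rb8; c6: attacked by Rc1; a7: available; c7: attacked by Rc1; a8: attacked by Rb8; b8: attacked by Bg3; c8: attacked by Rc1.
Legal moves for Black: Ka7.
Black is in check but has 1 legal move → neither.

neither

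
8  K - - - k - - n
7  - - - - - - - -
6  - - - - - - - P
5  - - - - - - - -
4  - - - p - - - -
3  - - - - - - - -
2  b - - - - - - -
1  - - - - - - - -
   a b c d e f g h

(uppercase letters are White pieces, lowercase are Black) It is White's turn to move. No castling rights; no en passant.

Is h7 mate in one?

After h7: black king on e8; in check: no.
Black is not in check, so this cannot be checkmate.

no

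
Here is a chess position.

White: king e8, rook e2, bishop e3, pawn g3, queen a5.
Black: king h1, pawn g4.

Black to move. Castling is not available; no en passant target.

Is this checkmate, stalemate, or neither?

stalemate

Black to move; black king on h1.
In check: no.
King squares — g1: attacked by Be3; g2: attacked by Re2; h2: attacked by Re2.
Legal moves for Black: none.
Not in check and no legal moves → stalemate.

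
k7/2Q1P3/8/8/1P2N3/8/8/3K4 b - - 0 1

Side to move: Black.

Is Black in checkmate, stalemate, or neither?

Black to move; black king on a8.
In check: no.
King squares — a7: attacked by Qc7; b7: attacked by Qc7; b8: attacked by Qc7.
Legal moves for Black: none.
Not in check and no legal moves → stalemate.

stalemate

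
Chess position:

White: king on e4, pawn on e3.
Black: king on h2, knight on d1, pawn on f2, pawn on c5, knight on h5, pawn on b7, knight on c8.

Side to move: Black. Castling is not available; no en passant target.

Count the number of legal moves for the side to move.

23

Black to move; king on h2.
In check: no.
Legal moves: Ne7, Na7, Nd6+, Nb6, Ng7, Nf6+, Nf4, Ng3+, Kh3, Kg3, Kg2, Kh1, Kg1, Nxe3, Nc3+, Nb2, b6, c4, f1=Q, f1=R, f1=B, f1=N, b5.
Count: 23.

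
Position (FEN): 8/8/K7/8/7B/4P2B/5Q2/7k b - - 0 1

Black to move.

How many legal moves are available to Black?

0

Black to move; king on h1.
In check: no.
Legal moves: none.
Count: 0.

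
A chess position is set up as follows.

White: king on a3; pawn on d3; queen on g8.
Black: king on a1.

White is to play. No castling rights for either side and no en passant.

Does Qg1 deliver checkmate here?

yes

After Qg1: black king on a1; in check: yes, from the white queen on g1.
King squares — b1: attacked by Qg1; a2: attacked by Ka3; b2: attacked by Ka3.
Black has no legal moves → checkmate.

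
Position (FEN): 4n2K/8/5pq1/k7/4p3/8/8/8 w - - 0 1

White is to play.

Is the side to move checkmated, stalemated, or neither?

stalemate

White to move; white king on h8.
In check: no.
King squares — g7: attacked by Qg6; h7: attacked by Qg6; g8: attacked by Qg6.
Legal moves for White: none.
Not in check and no legal moves → stalemate.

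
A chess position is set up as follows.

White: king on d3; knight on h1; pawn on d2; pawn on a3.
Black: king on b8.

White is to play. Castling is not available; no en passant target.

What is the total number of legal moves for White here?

White to move; king on d3.
In check: no.
Legal moves: Ke4, Kd4, Kc4, Ke3, Kc3, Ke2, Kc2, Ng3, Nf2, a4.
Count: 10.

10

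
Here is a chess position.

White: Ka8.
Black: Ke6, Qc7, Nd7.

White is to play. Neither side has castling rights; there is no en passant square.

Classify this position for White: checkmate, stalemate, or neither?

stalemate

White to move; white king on a8.
In check: no.
King squares — a7: attacked by Qc7; b7: attacked by Qc7; b8: attacked by Qc7.
Legal moves for White: none.
Not in check and no legal moves → stalemate.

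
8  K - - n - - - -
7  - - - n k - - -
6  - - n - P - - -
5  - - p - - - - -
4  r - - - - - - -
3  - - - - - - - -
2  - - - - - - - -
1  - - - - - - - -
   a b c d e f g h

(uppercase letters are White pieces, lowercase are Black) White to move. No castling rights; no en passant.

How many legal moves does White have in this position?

White to move; king on a8.
In check: yes, from the black rook on a4.
Legal moves: none.
Count: 0.

0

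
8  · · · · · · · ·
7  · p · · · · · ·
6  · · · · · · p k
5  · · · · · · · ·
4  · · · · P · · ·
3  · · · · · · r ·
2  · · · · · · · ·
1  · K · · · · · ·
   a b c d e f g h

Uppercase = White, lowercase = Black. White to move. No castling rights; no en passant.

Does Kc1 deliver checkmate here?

no

After Kc1: black king on h6; in check: no.
Black is not in check, so this cannot be checkmate.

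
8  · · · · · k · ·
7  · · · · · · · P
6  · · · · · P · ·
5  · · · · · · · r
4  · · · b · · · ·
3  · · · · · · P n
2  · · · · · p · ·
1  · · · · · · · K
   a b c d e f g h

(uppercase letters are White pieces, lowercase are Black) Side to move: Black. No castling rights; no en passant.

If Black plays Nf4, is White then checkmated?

yes

After Nf4: white king on h1; in check: yes, from the black rook on h5.
King squares — g1: attacked by Pf2; g2: attacked by Nf4; h2: attacked by Rh5.
White has no legal moves → checkmate.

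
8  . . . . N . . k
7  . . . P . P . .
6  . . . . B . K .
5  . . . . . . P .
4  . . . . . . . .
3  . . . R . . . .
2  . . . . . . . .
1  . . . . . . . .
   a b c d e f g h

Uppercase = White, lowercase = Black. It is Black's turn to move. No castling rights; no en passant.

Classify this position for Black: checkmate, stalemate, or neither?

Black to move; black king on h8.
In check: no.
King squares — g7: attacked by Kg6; h7: attacked by Kg6; g8: attacked by Pf7.
Legal moves for Black: none.
Not in check and no legal moves → stalemate.

stalemate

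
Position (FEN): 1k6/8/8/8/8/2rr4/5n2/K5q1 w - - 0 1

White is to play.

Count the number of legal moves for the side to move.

White to move; king on a1.
In check: yes, from the black queen on g1.
Legal moves: Kb2, Ka2.
Count: 2.

2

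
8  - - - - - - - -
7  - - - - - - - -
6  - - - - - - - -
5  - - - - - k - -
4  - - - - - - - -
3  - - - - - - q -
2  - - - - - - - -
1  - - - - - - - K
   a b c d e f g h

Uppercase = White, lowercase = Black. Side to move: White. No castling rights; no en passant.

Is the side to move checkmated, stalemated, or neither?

White to move; white king on h1.
In check: no.
King squares — g1: attacked by Qg3; g2: attacked by Qg3; h2: attacked by Qg3.
Legal moves for White: none.
Not in check and no legal moves → stalemate.

stalemate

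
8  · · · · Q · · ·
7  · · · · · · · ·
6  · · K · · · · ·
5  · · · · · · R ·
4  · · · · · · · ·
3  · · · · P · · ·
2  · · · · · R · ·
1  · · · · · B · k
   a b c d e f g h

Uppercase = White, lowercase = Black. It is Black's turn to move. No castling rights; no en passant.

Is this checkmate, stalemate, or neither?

Black to move; black king on h1.
In check: no.
King squares — g1: attacked by Rg5; g2: attacked by Bf1; h2: attacked by Rf2.
Legal moves for Black: none.
Not in check and no legal moves → stalemate.

stalemate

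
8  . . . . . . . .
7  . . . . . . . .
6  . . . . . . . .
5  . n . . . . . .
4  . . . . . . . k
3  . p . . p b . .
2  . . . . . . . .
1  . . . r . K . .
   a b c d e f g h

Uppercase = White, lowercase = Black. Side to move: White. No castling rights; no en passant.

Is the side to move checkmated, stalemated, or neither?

checkmate

White to move; white king on f1.
In check: yes, from the black rook on d1.
King squares — e1: attacked by Rd1; g1: attacked by Rd1; e2: attacked by Bf3; f2: attacked by Pe3; g2: attacked by Bf3.
Legal moves for White: none.
In check with no legal moves → checkmate.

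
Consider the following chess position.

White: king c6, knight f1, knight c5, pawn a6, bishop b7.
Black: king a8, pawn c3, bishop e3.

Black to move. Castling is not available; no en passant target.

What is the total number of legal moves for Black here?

2

Black to move; king on a8.
In check: yes, from the white bishop on b7.
Legal moves: Kb8, Ka7.
Count: 2.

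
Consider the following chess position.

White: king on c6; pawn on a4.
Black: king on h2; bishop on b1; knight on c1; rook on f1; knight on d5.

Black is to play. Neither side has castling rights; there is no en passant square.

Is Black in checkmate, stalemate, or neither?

neither

Black to move; black king on h2.
In check: no.
Legal moves for Black include: Ne7+, Nc7, Nf6, Nb6, Nf4, Nb4+, Ne3, Nc3, Kh3, Kg3, Kg2, Kh1, Kg1, Rf8, Rf7, Rf6+, Rf5, Rf4, ... (list truncated; more exist).
Black has legal moves and is not in check → neither.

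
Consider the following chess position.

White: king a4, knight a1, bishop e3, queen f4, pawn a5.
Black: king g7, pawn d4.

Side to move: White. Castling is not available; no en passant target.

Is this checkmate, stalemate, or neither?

White to move; white king on a4.
In check: no.
Legal moves for White include: Qf8+, Qb8, Qf7+, Qc7+, Qh6+, Qf6+, Qd6, Qg5+, Qf5, Qe5+, Qh4, Qg4+, Qe4, Qxd4+, Qg3+, Qf3, Qh2, Qf2, ... (list truncated; more exist).
White has legal moves and is not in check → neither.

neither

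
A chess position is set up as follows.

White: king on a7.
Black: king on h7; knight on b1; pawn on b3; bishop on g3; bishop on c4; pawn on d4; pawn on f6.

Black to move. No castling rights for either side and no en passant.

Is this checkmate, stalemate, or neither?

neither

Black to move; black king on h7.
In check: no.
Legal moves for Black include: Kh8, Kg8, Kg7, Kh6, Kg6, Bg8, Bf7, Be6, Ba6, Bd5, Bb5, Bd3, Be2, Bf1, Bb8+, Bc7, Bd6, Be5, ... (list truncated; more exist).
Black has legal moves and is not in check → neither.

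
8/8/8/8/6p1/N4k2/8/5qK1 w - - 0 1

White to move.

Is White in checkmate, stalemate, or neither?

neither

White to move; white king on g1.
In check: yes, from the black queen on f1.
King squares — f1: available; h1: attacked by Qf1; f2: attacked by Qf1; g2: attacked by Qf1; h2: available.
Legal moves for White: Kh2, Kxf1.
White is in check but has 2 legal moves → neither.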